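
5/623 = 5/623 = 0.01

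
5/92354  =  5/92354 = 0.00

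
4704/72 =65 + 1/3 = 65.33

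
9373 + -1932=7441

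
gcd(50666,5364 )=2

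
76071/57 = 1334+11/19 = 1334.58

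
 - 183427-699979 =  - 883406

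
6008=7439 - 1431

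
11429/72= 158 + 53/72 = 158.74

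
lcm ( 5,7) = 35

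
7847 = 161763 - 153916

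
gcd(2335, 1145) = 5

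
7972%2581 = 229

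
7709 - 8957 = -1248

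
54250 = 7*7750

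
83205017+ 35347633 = 118552650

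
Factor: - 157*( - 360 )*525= 2^3*3^3*5^3* 7^1*157^1 = 29673000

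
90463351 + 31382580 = 121845931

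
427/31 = 13 + 24/31 = 13.77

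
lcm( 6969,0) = 0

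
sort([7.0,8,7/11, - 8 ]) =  [-8,7/11, 7.0,8]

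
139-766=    - 627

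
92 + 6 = 98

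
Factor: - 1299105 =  - 3^3*5^1 * 9623^1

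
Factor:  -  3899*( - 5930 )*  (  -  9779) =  - 226100943530 = - 2^1*5^1 * 7^2* 11^1 * 127^1 * 557^1  *  593^1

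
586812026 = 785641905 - 198829879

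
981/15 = 65+2/5 = 65.40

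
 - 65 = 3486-3551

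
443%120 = 83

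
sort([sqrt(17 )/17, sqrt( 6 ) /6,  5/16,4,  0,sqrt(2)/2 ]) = [ 0,sqrt(17)/17, 5/16, sqrt( 6) /6,  sqrt (2 )/2,4 ]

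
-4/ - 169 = 4/169 =0.02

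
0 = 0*66679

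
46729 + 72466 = 119195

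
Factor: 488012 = 2^2 *7^1*29^1*601^1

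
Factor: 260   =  2^2*5^1*13^1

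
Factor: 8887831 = 257^1 * 34583^1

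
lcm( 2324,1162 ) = 2324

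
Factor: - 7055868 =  - 2^2*3^1* 587989^1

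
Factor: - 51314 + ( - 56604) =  - 2^1*53959^1 = -  107918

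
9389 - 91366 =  - 81977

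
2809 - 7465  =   - 4656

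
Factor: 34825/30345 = 3^(-1)*5^1*17^ (  -  2)*199^1  =  995/867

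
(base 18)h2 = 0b100110100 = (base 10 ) 308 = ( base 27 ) BB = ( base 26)bm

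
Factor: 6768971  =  11^1*173^1*3557^1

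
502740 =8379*60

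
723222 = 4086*177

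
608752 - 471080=137672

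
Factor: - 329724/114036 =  -3^2*13^( - 1)*17^( - 1)*71^1 = -639/221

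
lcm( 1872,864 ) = 11232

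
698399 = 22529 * 31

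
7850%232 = 194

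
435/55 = 87/11 = 7.91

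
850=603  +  247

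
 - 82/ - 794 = 41/397 = 0.10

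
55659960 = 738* 75420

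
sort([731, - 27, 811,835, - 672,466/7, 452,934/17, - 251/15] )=[-672, - 27,-251/15,934/17, 466/7, 452,731,  811,835] 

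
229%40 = 29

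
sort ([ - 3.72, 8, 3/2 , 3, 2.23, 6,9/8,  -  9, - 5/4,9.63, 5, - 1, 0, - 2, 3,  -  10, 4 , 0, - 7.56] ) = [ - 10,-9, - 7.56 , - 3.72,-2, - 5/4, - 1,0, 0, 9/8, 3/2, 2.23, 3, 3, 4,5, 6,  8,9.63]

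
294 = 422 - 128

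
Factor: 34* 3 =102 = 2^1*3^1*17^1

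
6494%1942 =668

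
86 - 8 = 78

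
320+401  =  721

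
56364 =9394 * 6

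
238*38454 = 9152052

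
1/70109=1/70109 =0.00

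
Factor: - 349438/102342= - 3^( - 1) * 37^( - 1)*379^1 = -  379/111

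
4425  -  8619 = -4194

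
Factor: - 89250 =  - 2^1 * 3^1*5^3*7^1*17^1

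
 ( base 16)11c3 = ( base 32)4E3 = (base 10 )4547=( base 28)5MB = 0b1000111000011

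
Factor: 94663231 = 13^1*7281787^1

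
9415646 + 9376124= 18791770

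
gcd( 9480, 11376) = 1896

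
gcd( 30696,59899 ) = 1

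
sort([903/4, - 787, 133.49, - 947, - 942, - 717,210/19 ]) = [ -947, - 942, - 787, - 717,  210/19,  133.49, 903/4 ]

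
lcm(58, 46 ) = 1334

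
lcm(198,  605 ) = 10890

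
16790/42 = 8395/21 = 399.76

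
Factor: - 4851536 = - 2^4 * 19^1*15959^1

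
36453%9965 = 6558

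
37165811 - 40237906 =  - 3072095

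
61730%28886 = 3958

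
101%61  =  40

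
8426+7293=15719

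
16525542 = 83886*197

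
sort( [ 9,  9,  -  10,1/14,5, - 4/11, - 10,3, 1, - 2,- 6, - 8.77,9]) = [ - 10,  -  10, - 8.77 ,-6, - 2,  -  4/11,1/14,1,3 , 5,9,  9, 9]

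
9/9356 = 9/9356 = 0.00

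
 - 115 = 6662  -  6777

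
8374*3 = 25122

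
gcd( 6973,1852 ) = 1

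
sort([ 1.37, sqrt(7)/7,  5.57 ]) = [sqrt(7) /7,1.37, 5.57 ] 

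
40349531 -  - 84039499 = 124389030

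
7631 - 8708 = - 1077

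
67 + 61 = 128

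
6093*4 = 24372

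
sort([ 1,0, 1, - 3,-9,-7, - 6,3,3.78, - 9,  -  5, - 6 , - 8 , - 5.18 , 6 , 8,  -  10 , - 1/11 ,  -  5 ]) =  [ - 10, - 9,- 9, - 8, - 7,  -  6,-6, - 5.18 , - 5, - 5, - 3,-1/11,0,1 , 1,3, 3.78,  6,8]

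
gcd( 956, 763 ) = 1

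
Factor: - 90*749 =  - 67410 =- 2^1*3^2*5^1*7^1*107^1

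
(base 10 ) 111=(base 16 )6f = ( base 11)a1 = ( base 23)4J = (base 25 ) 4b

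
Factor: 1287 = 3^2 * 11^1*13^1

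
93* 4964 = 461652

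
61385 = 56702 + 4683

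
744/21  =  35 + 3/7= 35.43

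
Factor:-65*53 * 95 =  - 327275 = - 5^2*13^1 * 19^1*53^1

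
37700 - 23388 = 14312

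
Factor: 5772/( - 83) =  - 2^2*  3^1*13^1*37^1*83^( - 1 ) 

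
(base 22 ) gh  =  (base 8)561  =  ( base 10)369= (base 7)1035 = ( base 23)g1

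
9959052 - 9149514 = 809538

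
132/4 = 33 = 33.00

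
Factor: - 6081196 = -2^2*11^1 * 138209^1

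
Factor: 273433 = 273433^1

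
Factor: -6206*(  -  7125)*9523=2^1*3^1*5^3*19^1*29^1*89^1*107^2 = 421085633250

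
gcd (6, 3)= 3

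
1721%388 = 169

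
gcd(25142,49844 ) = 2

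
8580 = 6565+2015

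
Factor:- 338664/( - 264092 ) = 822/641 =2^1*3^1*137^1 * 641^( - 1)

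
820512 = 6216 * 132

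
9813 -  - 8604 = 18417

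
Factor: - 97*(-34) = 3298 = 2^1*17^1*97^1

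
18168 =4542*4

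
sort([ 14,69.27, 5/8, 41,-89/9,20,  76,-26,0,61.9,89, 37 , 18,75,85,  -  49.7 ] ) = [ - 49.7,  -  26, - 89/9,0, 5/8,14, 18,20,37, 41,61.9, 69.27,75,76,85, 89 ] 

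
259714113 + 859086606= 1118800719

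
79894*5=399470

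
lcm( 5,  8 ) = 40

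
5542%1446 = 1204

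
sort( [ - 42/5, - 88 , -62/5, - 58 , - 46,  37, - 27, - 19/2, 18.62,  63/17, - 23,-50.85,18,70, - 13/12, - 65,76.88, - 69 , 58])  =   [ - 88, - 69, - 65,-58, - 50.85, - 46 ,-27,-23, - 62/5, - 19/2, - 42/5,-13/12,63/17, 18,18.62, 37,58, 70,76.88 ]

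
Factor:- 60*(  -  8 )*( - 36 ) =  - 17280 = - 2^7*3^3*5^1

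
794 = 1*794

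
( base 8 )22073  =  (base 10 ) 9275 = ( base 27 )cje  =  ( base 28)bn7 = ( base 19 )16D3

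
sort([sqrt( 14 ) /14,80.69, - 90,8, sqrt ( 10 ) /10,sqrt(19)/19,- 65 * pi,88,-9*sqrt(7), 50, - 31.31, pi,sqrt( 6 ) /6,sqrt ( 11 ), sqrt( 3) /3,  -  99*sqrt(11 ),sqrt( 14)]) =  [-99 *sqrt(11), - 65 * pi,  -  90, - 31.31, - 9*sqrt(7),sqrt( 19 )/19,sqrt( 14 ) /14,sqrt( 10)/10,sqrt( 6)/6,sqrt( 3 )/3, pi,sqrt( 11),sqrt(14 ),8,50,80.69,88 ] 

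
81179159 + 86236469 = 167415628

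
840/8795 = 168/1759 = 0.10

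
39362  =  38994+368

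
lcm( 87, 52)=4524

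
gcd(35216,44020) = 8804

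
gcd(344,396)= 4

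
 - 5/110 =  - 1/22  =  - 0.05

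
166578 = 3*55526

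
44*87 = 3828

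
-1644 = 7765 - 9409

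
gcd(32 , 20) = 4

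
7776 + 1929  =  9705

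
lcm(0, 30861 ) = 0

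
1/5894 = 1/5894 =0.00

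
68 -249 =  - 181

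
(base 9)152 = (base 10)128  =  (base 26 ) 4O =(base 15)88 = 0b10000000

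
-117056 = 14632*(-8 )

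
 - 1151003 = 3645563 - 4796566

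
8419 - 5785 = 2634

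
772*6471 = 4995612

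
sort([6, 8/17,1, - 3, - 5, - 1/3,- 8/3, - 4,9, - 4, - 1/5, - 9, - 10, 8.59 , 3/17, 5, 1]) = [-10, -9,-5, - 4, - 4,  -  3,-8/3,-1/3 , - 1/5 , 3/17, 8/17,1,1,  5,6,8.59,9 ] 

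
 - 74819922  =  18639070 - 93458992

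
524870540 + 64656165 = 589526705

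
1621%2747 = 1621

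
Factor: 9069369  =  3^1*3023123^1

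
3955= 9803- 5848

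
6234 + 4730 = 10964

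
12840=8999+3841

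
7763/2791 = 2+2181/2791= 2.78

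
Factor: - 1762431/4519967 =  - 3^1*11^1*19^( - 1 )*233^ ( - 1 )*1021^( - 1)*53407^1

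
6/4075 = 6/4075 = 0.00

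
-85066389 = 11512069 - 96578458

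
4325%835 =150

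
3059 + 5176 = 8235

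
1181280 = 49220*24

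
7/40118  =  7/40118 = 0.00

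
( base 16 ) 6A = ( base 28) 3m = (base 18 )5G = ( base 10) 106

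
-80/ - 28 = 2 +6/7  =  2.86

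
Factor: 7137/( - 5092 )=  - 2^ ( - 2)*3^2*13^1*19^( - 1) * 61^1*  67^ ( - 1 ) 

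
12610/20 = 630 + 1/2 =630.50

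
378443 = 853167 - 474724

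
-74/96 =-1 + 11/48 = -  0.77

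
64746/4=16186 + 1/2 = 16186.50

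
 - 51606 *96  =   - 4954176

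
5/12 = 5/12 = 0.42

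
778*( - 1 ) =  - 778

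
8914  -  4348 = 4566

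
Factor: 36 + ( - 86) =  - 2^1*5^2 =- 50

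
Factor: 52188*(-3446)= -2^3*3^1*1723^1*4349^1 = -  179839848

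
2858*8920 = 25493360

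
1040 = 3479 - 2439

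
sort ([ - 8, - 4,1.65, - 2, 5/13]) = [ - 8, - 4, - 2, 5/13, 1.65]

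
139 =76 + 63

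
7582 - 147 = 7435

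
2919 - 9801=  - 6882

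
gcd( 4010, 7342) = 2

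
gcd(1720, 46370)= 10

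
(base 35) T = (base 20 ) 19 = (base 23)16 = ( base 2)11101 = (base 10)29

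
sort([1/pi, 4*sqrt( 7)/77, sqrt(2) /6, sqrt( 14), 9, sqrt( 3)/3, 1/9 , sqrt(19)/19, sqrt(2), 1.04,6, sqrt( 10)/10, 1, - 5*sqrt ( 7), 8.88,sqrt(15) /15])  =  [ - 5*sqrt( 7),1/9, 4*sqrt(  7)/77, sqrt( 19 )/19, sqrt(2)/6, sqrt(15 ) /15, sqrt( 10 )/10,  1/pi, sqrt(3)/3,1,1.04, sqrt(2 ), sqrt( 14),6, 8.88, 9 ] 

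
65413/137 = 477 + 64/137 = 477.47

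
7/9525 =7/9525 = 0.00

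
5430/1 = 5430 = 5430.00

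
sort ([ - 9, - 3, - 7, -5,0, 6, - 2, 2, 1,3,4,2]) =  [ - 9 , - 7, - 5, - 3  ,  -  2, 0, 1,2, 2, 3, 4,6]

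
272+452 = 724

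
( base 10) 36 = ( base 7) 51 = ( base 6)100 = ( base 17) 22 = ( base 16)24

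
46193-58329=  - 12136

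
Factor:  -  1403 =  - 23^1*61^1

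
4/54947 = 4/54947 = 0.00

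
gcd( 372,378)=6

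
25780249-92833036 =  - 67052787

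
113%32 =17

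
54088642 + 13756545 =67845187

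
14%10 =4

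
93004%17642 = 4794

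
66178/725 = 2282/25 = 91.28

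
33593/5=6718+3/5 = 6718.60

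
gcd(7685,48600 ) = 5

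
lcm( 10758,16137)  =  32274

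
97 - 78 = 19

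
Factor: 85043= 7^1*12149^1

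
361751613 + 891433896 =1253185509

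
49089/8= 6136 + 1/8=6136.12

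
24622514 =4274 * 5761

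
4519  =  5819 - 1300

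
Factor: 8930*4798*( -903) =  - 2^2*3^1*5^1*7^1*19^1*43^1*47^1*2399^1 = - 38690064420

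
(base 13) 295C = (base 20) ejc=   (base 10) 5992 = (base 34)568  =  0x1768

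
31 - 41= -10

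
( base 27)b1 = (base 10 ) 298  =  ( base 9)361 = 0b100101010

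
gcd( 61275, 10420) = 5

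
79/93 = 79/93 = 0.85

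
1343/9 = 149 + 2/9  =  149.22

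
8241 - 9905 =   -  1664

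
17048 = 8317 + 8731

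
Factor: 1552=2^4*97^1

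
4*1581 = 6324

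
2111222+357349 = 2468571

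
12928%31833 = 12928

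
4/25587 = 4/25587 = 0.00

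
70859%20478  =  9425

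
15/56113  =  15/56113 = 0.00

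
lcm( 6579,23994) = 407898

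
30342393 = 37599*807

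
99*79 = 7821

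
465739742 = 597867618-132127876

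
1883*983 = 1850989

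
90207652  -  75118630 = 15089022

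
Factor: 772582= 2^1 * 17^1 * 31^1*733^1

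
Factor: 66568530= 2^1*3^1*5^1*7^1*53^1 * 5981^1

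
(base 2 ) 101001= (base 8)51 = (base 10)41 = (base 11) 38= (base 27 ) 1e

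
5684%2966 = 2718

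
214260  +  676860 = 891120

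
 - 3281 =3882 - 7163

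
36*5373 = 193428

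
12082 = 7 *1726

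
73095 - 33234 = 39861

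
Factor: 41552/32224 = 2^(-1 ) * 7^2*19^(- 1) = 49/38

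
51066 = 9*5674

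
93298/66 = 1413 + 20/33 = 1413.61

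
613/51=12 + 1/51 = 12.02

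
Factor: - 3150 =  - 2^1*3^2*5^2*7^1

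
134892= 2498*54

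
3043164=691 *4404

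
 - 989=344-1333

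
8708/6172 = 1  +  634/1543 = 1.41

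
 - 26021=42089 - 68110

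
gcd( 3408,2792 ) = 8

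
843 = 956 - 113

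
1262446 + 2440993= 3703439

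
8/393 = 8/393 = 0.02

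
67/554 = 67/554 = 0.12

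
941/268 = 3 + 137/268 = 3.51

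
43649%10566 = 1385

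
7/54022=7/54022  =  0.00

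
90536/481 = 90536/481 = 188.22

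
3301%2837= 464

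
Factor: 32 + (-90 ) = -2^1*29^1 = -  58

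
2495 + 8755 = 11250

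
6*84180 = 505080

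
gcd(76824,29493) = 9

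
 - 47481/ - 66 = 719+9/22 =719.41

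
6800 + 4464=11264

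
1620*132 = 213840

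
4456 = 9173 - 4717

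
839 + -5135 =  - 4296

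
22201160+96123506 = 118324666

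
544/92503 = 544/92503 = 0.01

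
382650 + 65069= 447719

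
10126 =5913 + 4213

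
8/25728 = 1/3216  =  0.00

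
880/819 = 1+61/819  =  1.07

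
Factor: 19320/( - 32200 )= -3^1*5^( - 1 )=-3/5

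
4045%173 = 66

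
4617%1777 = 1063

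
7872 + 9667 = 17539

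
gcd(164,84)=4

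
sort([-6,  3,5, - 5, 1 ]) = [ - 6, - 5,1, 3 , 5] 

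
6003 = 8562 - 2559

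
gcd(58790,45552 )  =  2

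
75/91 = 75/91 = 0.82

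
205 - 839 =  - 634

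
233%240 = 233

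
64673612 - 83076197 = -18402585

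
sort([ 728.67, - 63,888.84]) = [- 63,  728.67,888.84 ] 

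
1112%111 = 2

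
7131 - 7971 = -840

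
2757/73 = 37 + 56/73 = 37.77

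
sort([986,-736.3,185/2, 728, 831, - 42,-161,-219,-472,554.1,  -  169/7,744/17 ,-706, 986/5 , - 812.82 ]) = [- 812.82,  -  736.3,  -  706, - 472,-219,-161, - 42, - 169/7, 744/17,185/2,986/5,  554.1, 728,831,  986]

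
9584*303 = 2903952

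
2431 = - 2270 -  - 4701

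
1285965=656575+629390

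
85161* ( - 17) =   -  1447737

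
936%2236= 936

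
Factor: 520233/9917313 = 24773/472253 =7^1 * 3539^1*472253^ ( - 1 )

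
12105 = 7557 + 4548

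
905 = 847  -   - 58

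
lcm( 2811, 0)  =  0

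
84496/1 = 84496 = 84496.00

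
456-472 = -16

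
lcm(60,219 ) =4380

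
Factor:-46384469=-701^1*66169^1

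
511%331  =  180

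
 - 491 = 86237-86728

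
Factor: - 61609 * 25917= - 1596720453 =- 3^1*53^1 * 163^1 *61609^1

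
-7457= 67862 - 75319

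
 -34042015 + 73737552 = 39695537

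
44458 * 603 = 26808174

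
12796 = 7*1828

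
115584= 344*336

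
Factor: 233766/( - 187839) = -962/773 = - 2^1*13^1*37^1*773^( - 1) 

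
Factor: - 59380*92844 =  - 5513076720  =  - 2^4*3^2*5^1*2579^1*2969^1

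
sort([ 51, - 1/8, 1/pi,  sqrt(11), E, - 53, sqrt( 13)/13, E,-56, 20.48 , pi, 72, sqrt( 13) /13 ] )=[ - 56, - 53, - 1/8, sqrt( 13)/13,sqrt(13)/13,1/pi,E,E, pi,sqrt( 11 ), 20.48, 51, 72]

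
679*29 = 19691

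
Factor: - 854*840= - 717360= - 2^4*3^1*5^1*7^2*61^1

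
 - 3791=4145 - 7936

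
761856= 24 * 31744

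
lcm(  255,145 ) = 7395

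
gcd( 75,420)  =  15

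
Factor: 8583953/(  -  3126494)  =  -1226279/446642   =  - 2^(  -  1 )*7^( - 1 )*19^1 *61^(-1)*233^1*277^1 * 523^( - 1 ) 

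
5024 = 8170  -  3146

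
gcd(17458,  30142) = 14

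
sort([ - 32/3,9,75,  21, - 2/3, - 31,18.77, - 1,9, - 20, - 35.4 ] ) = [ - 35.4, - 31, - 20, - 32/3, - 1, - 2/3,9 , 9,18.77 , 21,75 ] 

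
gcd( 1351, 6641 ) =1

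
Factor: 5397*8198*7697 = 2^1 * 3^1*7^1*43^1*179^1*257^1*4099^1 = 340550732382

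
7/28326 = 7/28326=0.00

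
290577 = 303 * 959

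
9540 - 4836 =4704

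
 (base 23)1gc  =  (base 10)909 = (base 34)qp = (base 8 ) 1615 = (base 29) 12A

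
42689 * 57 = 2433273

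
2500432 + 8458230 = 10958662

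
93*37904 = 3525072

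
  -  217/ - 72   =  3 + 1/72 = 3.01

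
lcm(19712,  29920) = 1675520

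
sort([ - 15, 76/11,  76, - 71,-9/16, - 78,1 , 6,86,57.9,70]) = [ - 78,  -  71, - 15, - 9/16,1,6, 76/11, 57.9,70, 76 , 86 ] 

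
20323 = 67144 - 46821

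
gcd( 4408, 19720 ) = 232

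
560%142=134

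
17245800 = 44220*390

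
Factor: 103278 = 2^1*3^1 *7^1*2459^1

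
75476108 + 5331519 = 80807627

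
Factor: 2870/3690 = 3^(  -  2 )*7^1 = 7/9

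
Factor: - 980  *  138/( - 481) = 2^3*3^1*5^1 * 7^2*13^( - 1)*23^1*37^( - 1) = 135240/481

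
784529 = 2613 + 781916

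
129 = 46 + 83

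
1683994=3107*542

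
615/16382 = 615/16382 = 0.04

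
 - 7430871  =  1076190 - 8507061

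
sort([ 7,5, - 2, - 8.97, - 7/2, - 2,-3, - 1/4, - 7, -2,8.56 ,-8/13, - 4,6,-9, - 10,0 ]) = [ - 10, - 9,- 8.97,  -  7, - 4,-7/2,-3,  -  2, - 2,-2, - 8/13,-1/4, 0,5 , 6,7,8.56 ]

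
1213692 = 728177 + 485515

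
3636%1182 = 90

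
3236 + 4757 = 7993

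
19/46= 19/46 = 0.41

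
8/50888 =1/6361  =  0.00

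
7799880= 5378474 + 2421406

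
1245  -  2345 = - 1100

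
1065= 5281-4216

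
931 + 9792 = 10723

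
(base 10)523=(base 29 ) I1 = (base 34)fd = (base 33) fs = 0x20B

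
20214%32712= 20214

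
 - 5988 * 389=-2329332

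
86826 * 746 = 64772196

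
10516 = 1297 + 9219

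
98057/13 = 7542 + 11/13 = 7542.85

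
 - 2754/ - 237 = 918/79 = 11.62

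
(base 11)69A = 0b1101000011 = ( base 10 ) 835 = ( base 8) 1503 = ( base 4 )31003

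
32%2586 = 32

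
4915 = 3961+954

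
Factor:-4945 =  - 5^1* 23^1*43^1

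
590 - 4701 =-4111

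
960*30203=28994880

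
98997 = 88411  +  10586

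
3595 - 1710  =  1885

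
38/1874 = 19/937 = 0.02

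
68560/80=857= 857.00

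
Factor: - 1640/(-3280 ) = 1/2 = 2^(-1)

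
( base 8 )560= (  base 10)368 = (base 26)E4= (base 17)14B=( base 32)bg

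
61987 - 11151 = 50836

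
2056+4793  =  6849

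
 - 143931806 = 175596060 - 319527866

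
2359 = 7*337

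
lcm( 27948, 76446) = 2599164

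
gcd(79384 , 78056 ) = 8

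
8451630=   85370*99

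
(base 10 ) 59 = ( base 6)135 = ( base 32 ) 1R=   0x3B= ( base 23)2d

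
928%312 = 304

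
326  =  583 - 257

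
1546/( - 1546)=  - 1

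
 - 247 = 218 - 465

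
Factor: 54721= 54721^1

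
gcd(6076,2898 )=14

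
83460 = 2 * 41730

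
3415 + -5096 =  -1681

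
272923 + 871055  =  1143978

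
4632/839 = 4632/839=5.52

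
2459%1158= 143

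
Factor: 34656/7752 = 76/17 = 2^2*17^ (-1) * 19^1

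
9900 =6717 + 3183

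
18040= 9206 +8834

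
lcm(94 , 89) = 8366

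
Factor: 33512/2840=59/5=5^( - 1 )*59^1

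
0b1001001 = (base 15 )4D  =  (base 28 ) 2h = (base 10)73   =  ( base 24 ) 31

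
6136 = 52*118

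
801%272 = 257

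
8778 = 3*2926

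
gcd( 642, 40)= 2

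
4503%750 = 3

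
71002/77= 71002/77 = 922.10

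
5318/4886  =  2659/2443 = 1.09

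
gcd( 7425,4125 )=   825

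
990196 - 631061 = 359135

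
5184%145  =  109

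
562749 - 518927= 43822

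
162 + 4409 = 4571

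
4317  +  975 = 5292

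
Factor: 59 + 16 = 75 = 3^1*5^2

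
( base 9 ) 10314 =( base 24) bk1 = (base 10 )6817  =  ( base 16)1aa1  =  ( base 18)130d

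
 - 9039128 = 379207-9418335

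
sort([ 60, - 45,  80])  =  [ - 45, 60,80]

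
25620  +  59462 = 85082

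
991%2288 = 991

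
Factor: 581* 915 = 3^1*5^1*7^1 * 61^1 * 83^1 = 531615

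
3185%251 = 173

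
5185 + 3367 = 8552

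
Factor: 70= 2^1*5^1*7^1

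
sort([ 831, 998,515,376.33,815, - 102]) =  [ - 102,376.33,515,815,831,998]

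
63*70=4410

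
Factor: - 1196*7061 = -8444956 = -2^2*13^1*23^2* 307^1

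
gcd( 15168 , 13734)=6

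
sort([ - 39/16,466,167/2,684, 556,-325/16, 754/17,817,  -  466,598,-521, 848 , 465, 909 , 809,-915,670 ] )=[-915,  -  521,  -  466, -325/16,-39/16,754/17,  167/2,  465, 466,556, 598,670, 684, 809,817,848, 909]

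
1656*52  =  86112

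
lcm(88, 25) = 2200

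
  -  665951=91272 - 757223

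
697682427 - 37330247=660352180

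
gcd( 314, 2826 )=314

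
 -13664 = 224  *( - 61) 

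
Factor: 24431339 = 24431339^1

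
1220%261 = 176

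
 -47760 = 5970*(- 8 ) 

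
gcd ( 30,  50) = 10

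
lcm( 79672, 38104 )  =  876392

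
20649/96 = 215+3/32 =215.09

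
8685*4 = 34740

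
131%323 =131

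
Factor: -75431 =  - 75431^1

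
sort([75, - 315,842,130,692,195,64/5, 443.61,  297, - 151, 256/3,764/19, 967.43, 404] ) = [ - 315, - 151,64/5,764/19, 75, 256/3, 130,195,297, 404,443.61,692 , 842,967.43 ] 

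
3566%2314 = 1252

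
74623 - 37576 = 37047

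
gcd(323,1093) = 1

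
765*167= 127755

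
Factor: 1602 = 2^1*3^2*89^1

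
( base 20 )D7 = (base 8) 413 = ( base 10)267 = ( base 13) 177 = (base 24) b3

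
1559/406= 3+341/406=3.84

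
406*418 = 169708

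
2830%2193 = 637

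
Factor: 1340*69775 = 93498500 = 2^2*5^3*67^1 * 2791^1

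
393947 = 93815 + 300132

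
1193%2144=1193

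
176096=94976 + 81120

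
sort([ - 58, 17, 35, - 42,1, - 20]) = [-58, - 42, - 20, 1,17, 35 ]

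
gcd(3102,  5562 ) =6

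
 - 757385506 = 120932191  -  878317697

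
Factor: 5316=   2^2*3^1*443^1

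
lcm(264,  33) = 264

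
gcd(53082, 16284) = 6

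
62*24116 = 1495192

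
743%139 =48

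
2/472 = 1/236 =0.00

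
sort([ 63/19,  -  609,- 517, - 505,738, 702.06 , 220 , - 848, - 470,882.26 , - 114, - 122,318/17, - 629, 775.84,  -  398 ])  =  [- 848, - 629,-609,  -  517 , - 505, - 470,  -  398,  -  122,  -  114, 63/19,318/17 , 220, 702.06,738,775.84,882.26 ]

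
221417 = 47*4711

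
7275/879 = 8 + 81/293 = 8.28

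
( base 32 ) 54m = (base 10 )5270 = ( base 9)7205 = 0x1496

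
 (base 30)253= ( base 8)3641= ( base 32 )1T1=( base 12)1169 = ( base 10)1953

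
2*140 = 280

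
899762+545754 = 1445516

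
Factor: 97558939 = 19^1 * 23^1  *  223247^1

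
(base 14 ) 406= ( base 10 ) 790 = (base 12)55a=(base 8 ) 1426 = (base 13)48A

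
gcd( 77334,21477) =3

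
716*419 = 300004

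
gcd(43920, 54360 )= 360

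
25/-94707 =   -  25/94707 = - 0.00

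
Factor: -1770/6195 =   -  2^1*7^( - 1) =-2/7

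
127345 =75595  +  51750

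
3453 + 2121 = 5574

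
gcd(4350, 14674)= 58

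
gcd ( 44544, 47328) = 2784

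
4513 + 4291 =8804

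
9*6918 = 62262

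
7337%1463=22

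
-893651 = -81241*11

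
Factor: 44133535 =5^1*491^1*17977^1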